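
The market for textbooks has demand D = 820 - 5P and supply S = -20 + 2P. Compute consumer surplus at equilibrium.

Consumer surplus = 4840

Equilibrium: 820 - 5P = -20 + 2P gives P* = 120, Q* = 220.
Demand choke price (D = 0): P = 164.
CS = ½(164 − 120)(220) = 4840.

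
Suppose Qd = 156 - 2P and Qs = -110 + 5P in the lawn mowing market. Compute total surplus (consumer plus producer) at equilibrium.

Total surplus = 2240

Equilibrium: 156 - 2P = -110 + 5P gives P* = 38, Q* = 80.
Demand choke price: P = 78; supply starts at P = 22.
CS = ½(78 − 38)(80) = 1600; PS = ½(38 − 22)(80) = 640.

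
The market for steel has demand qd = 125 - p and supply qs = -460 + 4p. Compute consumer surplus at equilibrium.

Consumer surplus = 32

Equilibrium: 125 - p = -460 + 4p gives p* = 117, q* = 8.
Demand choke price (qd = 0): p = 125.
CS = ½(125 − 117)(8) = 32.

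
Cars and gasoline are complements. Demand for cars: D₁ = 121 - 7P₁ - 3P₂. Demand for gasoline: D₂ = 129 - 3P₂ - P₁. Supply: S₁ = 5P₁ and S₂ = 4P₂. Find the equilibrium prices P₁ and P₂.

Market 1: 121 - 7P₁ - 3P₂ = 5P₁ → 12P₁ + 3P₂ = 121.
Market 2: 7P₂ + P₁ = 129.
Eliminating P₂: 7×(1) − 3×(2) gives 81P₁ = 460, so P₁ = 460/81.
Back-substitute into (2): P₂ = (129 − 1×460/81) / 7 = 1427/81.

P₁ = 460/81, P₂ = 1427/81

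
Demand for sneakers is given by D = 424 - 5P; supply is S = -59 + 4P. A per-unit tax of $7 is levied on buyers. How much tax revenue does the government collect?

Tax revenue = 8827/9

Pre-tax equilibrium: P* = 161/3, Q* = 467/3.
Tax on buyers shifts demand to D = 424 − 5(P + 7) = 389 - 5P.
389 - 5P = -59 + 4P gives seller price Ps = 448/9; buyers pay Pb = 448/9 + 7 = 511/9.
New quantity: Q = 424 − 5(511/9) = 1261/9.
Revenue = 7 × 1261/9 = 8827/9.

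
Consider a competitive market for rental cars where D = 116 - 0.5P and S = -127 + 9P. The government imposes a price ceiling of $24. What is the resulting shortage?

Shortage = 15

Equilibrium price would be P* = 486/19, so the ceiling at 24 binds.
At P = 24: D = 116 − 0.5(24) = 104, S = -127 + 9(24) = 89.
Shortage = 104 − 89 = 15.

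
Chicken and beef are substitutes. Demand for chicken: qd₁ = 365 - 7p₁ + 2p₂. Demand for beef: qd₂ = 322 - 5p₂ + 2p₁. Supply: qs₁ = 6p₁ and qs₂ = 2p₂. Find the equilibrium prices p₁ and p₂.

p₁ = 3199/87, p₂ = 4916/87

Market 1: 365 - 7p₁ + 2p₂ = 6p₁ → 13p₁ - 2p₂ = 365.
Market 2: 7p₂ - 2p₁ = 322.
Eliminating p₂: 7×(1) + 2×(2) gives 87p₁ = 3199, so p₁ = 3199/87.
Back-substitute into (2): p₂ = (322 + 2×3199/87) / 7 = 4916/87.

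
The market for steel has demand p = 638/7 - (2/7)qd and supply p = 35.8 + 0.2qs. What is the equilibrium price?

p* = 996/17

Set the two price expressions equal: 638/7 - (2/7)q = 35.8 + 0.2q.
1937/35 = (17/35)q, so q* = 1937/17.
p* = 638/7 − (2/7)(1937/17) = 996/17.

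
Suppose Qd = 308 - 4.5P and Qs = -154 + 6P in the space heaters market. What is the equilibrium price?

P* = 44

Set Qd = Qs: 308 - 4.5P = -154 + 6P.
462 = 10.5P, so P* = 44.
Q* = 308 − 4.5(44) = 110.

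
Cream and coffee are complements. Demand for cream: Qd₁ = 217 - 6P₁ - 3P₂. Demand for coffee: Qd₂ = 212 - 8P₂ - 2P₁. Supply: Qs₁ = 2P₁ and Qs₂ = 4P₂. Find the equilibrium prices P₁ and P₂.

Market 1: 217 - 6P₁ - 3P₂ = 2P₁ → 8P₁ + 3P₂ = 217.
Market 2: 12P₂ + 2P₁ = 212.
Eliminating P₂: 12×(1) − 3×(2) gives 90P₁ = 1968, so P₁ = 328/15.
Back-substitute into (2): P₂ = (212 − 2×328/15) / 12 = 631/45.

P₁ = 328/15, P₂ = 631/45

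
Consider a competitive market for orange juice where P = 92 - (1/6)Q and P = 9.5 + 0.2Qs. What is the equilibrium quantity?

Q* = 225

Set the two price expressions equal: 92 - (1/6)Q = 9.5 + 0.2Q.
82.5 = (11/30)Q, so Q* = 225.
P* = 92 − (1/6)(225) = 54.5.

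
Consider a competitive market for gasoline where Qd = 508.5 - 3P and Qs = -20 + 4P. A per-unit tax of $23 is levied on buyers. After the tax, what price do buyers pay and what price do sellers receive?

Pre-tax equilibrium: P* = 75.5, Q* = 282.
Tax on buyers shifts demand to Qd = 508.5 − 3(P + 23) = 439.5 - 3P.
439.5 - 3P = -20 + 4P gives seller price Ps = 919/14; buyers pay Pb = 919/14 + 23 = 1241/14.
New quantity: Q = 508.5 − 3(1241/14) = 1698/7.

Buyers pay 1241/14, sellers receive 919/14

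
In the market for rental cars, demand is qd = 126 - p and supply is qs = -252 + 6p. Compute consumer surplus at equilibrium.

Equilibrium: 126 - p = -252 + 6p gives p* = 54, q* = 72.
Demand choke price (qd = 0): p = 126.
CS = ½(126 − 54)(72) = 2592.

Consumer surplus = 2592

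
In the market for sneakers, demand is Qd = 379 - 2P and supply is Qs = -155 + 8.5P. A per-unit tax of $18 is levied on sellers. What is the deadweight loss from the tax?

Deadweight loss = 1836/7

Pre-tax equilibrium: P* = 356/7, Q* = 1941/7.
Tax on sellers shifts supply to Qs = -155 + 8.5(P − 18) = -308 + 8.5P.
379 - 2P = -308 + 8.5P gives buyer price Pb = 458/7; sellers receive Ps = 458/7 − 18 = 332/7.
New quantity: Q = 379 − 2(458/7) = 1737/7.
DWL = ½ × 18 × (1941/7 − 1737/7) = 1836/7.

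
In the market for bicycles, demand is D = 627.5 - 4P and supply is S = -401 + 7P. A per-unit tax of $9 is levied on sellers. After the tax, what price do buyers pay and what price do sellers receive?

Pre-tax equilibrium: P* = 93.5, Q* = 253.5.
Tax on sellers shifts supply to S = -401 + 7(P − 9) = -464 + 7P.
627.5 - 4P = -464 + 7P gives buyer price Pb = 2183/22; sellers receive Ps = 2183/22 − 9 = 1985/22.
New quantity: Q = 627.5 − 4(2183/22) = 5073/22.

Buyers pay 2183/22, sellers receive 1985/22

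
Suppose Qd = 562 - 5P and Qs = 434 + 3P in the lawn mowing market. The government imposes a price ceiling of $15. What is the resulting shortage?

Shortage = 8

Equilibrium price would be P* = 16, so the ceiling at 15 binds.
At P = 15: Qd = 562 − 5(15) = 487, Qs = 434 + 3(15) = 479.
Shortage = 487 − 479 = 8.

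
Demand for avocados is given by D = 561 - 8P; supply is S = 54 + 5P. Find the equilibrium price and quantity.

P* = 39, Q* = 249

Set D = S: 561 - 8P = 54 + 5P.
507 = 13P, so P* = 39.
Q* = 561 − 8(39) = 249.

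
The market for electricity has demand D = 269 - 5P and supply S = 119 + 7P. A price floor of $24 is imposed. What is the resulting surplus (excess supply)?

Surplus = 138

Equilibrium price would be P* = 12.5, so the floor at 24 binds.
At P = 24: D = 149, S = 287.
Surplus = 287 − 149 = 138.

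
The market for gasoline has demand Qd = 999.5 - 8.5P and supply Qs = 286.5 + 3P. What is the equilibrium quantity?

Set Qd = Qs: 999.5 - 8.5P = 286.5 + 3P.
713 = 11.5P, so P* = 62.
Q* = 999.5 − 8.5(62) = 472.5.

Q* = 472.5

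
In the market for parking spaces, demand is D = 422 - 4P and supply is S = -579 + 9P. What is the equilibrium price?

P* = 77

Set D = S: 422 - 4P = -579 + 9P.
1001 = 13P, so P* = 77.
Q* = 422 − 4(77) = 114.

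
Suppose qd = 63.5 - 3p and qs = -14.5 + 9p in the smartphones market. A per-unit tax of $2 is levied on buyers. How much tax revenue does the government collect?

Tax revenue = 79

Pre-tax equilibrium: p* = 6.5, q* = 44.
Tax on buyers shifts demand to qd = 63.5 − 3(p + 2) = 57.5 - 3p.
57.5 - 3p = -14.5 + 9p gives seller price ps = 6; buyers pay pb = 6 + 2 = 8.
New quantity: q = 63.5 − 3(8) = 39.5.
Revenue = 2 × 39.5 = 79.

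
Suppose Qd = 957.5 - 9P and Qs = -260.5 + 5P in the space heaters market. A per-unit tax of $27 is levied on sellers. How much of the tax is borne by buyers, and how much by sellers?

Pre-tax equilibrium: P* = 87, Q* = 174.5.
Tax on sellers shifts supply to Qs = -260.5 + 5(P − 27) = -395.5 + 5P.
957.5 - 9P = -395.5 + 5P gives buyer price Pb = 1353/14; sellers receive Ps = 1353/14 − 27 = 975/14.
New quantity: Q = 957.5 − 9(1353/14) = 614/7.
Buyer burden = 1353/14 − 87 = 135/14; seller burden = 87 − 975/14 = 243/14.

Buyers bear 135/14, sellers bear 243/14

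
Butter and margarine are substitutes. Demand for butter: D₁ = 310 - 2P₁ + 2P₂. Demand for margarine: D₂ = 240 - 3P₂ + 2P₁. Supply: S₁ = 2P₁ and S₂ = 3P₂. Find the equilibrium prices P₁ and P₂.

P₁ = 117, P₂ = 79

Market 1: 310 - 2P₁ + 2P₂ = 2P₁ → 4P₁ - 2P₂ = 310.
Market 2: 6P₂ - 2P₁ = 240.
Eliminating P₂: 6×(1) + 2×(2) gives 20P₁ = 2340, so P₁ = 117.
Back-substitute into (2): P₂ = (240 + 2×117) / 6 = 79.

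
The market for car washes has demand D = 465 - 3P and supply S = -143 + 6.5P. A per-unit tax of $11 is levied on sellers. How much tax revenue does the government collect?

Tax revenue = 52338/19

Pre-tax equilibrium: P* = 64, Q* = 273.
Tax on sellers shifts supply to S = -143 + 6.5(P − 11) = -214.5 + 6.5P.
465 - 3P = -214.5 + 6.5P gives buyer price Pb = 1359/19; sellers receive Ps = 1359/19 − 11 = 1150/19.
New quantity: Q = 465 − 3(1359/19) = 4758/19.
Revenue = 11 × 4758/19 = 52338/19.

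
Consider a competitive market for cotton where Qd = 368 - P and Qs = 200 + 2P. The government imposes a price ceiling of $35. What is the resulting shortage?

Equilibrium price would be P* = 56, so the ceiling at 35 binds.
At P = 35: Qd = 368 − 1(35) = 333, Qs = 200 + 2(35) = 270.
Shortage = 333 − 270 = 63.

Shortage = 63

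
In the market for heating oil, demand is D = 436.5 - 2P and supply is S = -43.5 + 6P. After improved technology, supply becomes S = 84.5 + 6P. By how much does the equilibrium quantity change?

ΔQ = 32

Original equilibrium: P* = 60, Q* = 316.5.
New equilibrium: 436.5 - 2P = 84.5 + 6P, so 352 = 8P and P' = 44; Q' = 436.5 − 2(44) = 348.5.
Change in quantity: 348.5 − 316.5 = 32.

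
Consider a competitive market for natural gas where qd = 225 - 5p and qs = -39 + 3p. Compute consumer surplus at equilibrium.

Consumer surplus = 360

Equilibrium: 225 - 5p = -39 + 3p gives p* = 33, q* = 60.
Demand choke price (qd = 0): p = 45.
CS = ½(45 − 33)(60) = 360.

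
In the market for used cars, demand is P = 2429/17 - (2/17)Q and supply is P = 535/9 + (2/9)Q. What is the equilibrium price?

Set the two price expressions equal: 2429/17 - (2/17)Q = 535/9 + (2/9)Q.
12766/153 = (52/153)Q, so Q* = 245.5.
P* = 2429/17 − (2/17)(245.5) = 114.

P* = 114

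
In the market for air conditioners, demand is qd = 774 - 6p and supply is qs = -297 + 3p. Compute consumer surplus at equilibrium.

Equilibrium: 774 - 6p = -297 + 3p gives p* = 119, q* = 60.
Demand choke price (qd = 0): p = 129.
CS = ½(129 − 119)(60) = 300.

Consumer surplus = 300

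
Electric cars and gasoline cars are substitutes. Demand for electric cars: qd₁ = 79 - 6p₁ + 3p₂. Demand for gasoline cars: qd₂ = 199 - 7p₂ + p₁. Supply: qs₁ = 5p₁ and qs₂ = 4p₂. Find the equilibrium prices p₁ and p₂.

p₁ = 733/59, p₂ = 1134/59

Market 1: 79 - 6p₁ + 3p₂ = 5p₁ → 11p₁ - 3p₂ = 79.
Market 2: 11p₂ - p₁ = 199.
Eliminating p₂: 11×(1) + 3×(2) gives 118p₁ = 1466, so p₁ = 733/59.
Back-substitute into (2): p₂ = (199 + 1×733/59) / 11 = 1134/59.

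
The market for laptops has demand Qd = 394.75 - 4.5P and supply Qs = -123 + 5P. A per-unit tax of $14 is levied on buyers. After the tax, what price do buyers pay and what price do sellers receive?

Buyers pay 2351/38, sellers receive 1819/38

Pre-tax equilibrium: P* = 54.5, Q* = 149.5.
Tax on buyers shifts demand to Qd = 394.75 − 4.5(P + 14) = 331.75 - 4.5P.
331.75 - 4.5P = -123 + 5P gives seller price Ps = 1819/38; buyers pay Pb = 1819/38 + 14 = 2351/38.
New quantity: Q = 394.75 − 4.5(2351/38) = 4421/38.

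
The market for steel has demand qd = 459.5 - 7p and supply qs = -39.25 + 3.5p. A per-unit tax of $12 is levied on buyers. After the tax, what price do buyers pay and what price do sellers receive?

Pre-tax equilibrium: p* = 47.5, q* = 127.
Tax on buyers shifts demand to qd = 459.5 − 7(p + 12) = 375.5 - 7p.
375.5 - 7p = -39.25 + 3.5p gives seller price ps = 39.5; buyers pay pb = 39.5 + 12 = 51.5.
New quantity: q = 459.5 − 7(51.5) = 99.

Buyers pay $51.5, sellers receive $39.5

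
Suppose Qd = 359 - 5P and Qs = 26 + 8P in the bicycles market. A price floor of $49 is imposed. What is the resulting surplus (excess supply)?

Surplus = 304

Equilibrium price would be P* = 333/13, so the floor at 49 binds.
At P = 49: Qd = 114, Qs = 418.
Surplus = 418 − 114 = 304.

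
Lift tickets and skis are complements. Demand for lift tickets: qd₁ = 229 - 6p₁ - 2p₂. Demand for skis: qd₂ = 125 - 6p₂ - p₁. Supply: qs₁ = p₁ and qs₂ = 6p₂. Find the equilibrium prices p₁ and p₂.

Market 1: 229 - 6p₁ - 2p₂ = p₁ → 7p₁ + 2p₂ = 229.
Market 2: 12p₂ + p₁ = 125.
Eliminating p₂: 12×(1) − 2×(2) gives 82p₁ = 2498, so p₁ = 1249/41.
Back-substitute into (2): p₂ = (125 − 1×1249/41) / 12 = 323/41.

p₁ = 1249/41, p₂ = 323/41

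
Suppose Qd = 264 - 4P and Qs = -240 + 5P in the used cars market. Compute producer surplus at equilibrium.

Equilibrium: 264 - 4P = -240 + 5P gives P* = 56, Q* = 40.
Supply starts at P = 48 (where Qs = 0).
PS = ½(56 − 48)(40) = 160.

Producer surplus = 160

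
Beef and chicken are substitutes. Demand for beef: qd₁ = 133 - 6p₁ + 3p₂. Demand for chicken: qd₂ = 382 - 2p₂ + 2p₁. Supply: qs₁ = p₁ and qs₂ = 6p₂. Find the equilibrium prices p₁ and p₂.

Market 1: 133 - 6p₁ + 3p₂ = p₁ → 7p₁ - 3p₂ = 133.
Market 2: 8p₂ - 2p₁ = 382.
Eliminating p₂: 8×(1) + 3×(2) gives 50p₁ = 2210, so p₁ = 44.2.
Back-substitute into (2): p₂ = (382 + 2×44.2) / 8 = 58.8.

p₁ = 44.2, p₂ = 58.8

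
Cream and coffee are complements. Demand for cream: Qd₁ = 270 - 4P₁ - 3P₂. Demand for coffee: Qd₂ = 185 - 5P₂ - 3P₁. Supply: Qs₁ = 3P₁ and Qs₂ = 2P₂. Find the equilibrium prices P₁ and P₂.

P₁ = 33.375, P₂ = 12.125

Market 1: 270 - 4P₁ - 3P₂ = 3P₁ → 7P₁ + 3P₂ = 270.
Market 2: 7P₂ + 3P₁ = 185.
Eliminating P₂: 7×(1) − 3×(2) gives 40P₁ = 1335, so P₁ = 33.375.
Back-substitute into (2): P₂ = (185 − 3×33.375) / 7 = 12.125.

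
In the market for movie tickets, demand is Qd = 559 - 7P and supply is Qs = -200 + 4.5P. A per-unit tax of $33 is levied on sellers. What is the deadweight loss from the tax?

Pre-tax equilibrium: P* = 66, Q* = 97.
Tax on sellers shifts supply to Qs = -200 + 4.5(P − 33) = -348.5 + 4.5P.
559 - 7P = -348.5 + 4.5P gives buyer price Pb = 1815/23; sellers receive Ps = 1815/23 − 33 = 1056/23.
New quantity: Q = 559 − 7(1815/23) = 152/23.
DWL = ½ × 33 × (97 − 152/23) = 68607/46.

Deadweight loss = 68607/46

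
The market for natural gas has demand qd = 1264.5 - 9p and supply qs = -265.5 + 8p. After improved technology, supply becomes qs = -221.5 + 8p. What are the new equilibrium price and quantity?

Original equilibrium: p* = 90, q* = 454.5.
New equilibrium: 1264.5 - 9p = -221.5 + 8p, so 1486 = 17p and p' = 1486/17; q' = 1264.5 − 9(1486/17) = 16245/34.

p' = 1486/17, q' = 16245/34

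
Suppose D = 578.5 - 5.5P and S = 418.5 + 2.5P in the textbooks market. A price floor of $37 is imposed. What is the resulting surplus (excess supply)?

Equilibrium price would be P* = 20, so the floor at 37 binds.
At P = 37: D = 375, S = 511.
Surplus = 511 − 375 = 136.

Surplus = 136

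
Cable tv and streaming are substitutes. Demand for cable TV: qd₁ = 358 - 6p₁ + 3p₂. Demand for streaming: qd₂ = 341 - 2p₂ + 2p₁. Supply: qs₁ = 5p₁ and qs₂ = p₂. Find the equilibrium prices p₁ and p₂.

Market 1: 358 - 6p₁ + 3p₂ = 5p₁ → 11p₁ - 3p₂ = 358.
Market 2: 3p₂ - 2p₁ = 341.
Eliminating p₂: 3×(1) + 3×(2) gives 27p₁ = 2097, so p₁ = 233/3.
Back-substitute into (2): p₂ = (341 + 2×233/3) / 3 = 1489/9.

p₁ = 233/3, p₂ = 1489/9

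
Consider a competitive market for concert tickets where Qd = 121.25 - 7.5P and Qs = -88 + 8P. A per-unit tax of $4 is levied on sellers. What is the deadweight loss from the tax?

Deadweight loss = 960/31

Pre-tax equilibrium: P* = 13.5, Q* = 20.
Tax on sellers shifts supply to Qs = -88 + 8(P − 4) = -120 + 8P.
121.25 - 7.5P = -120 + 8P gives buyer price Pb = 965/62; sellers receive Ps = 965/62 − 4 = 717/62.
New quantity: Q = 121.25 − 7.5(965/62) = 140/31.
DWL = ½ × 4 × (20 − 140/31) = 960/31.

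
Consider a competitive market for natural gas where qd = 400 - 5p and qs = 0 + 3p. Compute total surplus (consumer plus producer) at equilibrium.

Total surplus = 6000

Equilibrium: 400 - 5p = 0 + 3p gives p* = 50, q* = 150.
Demand choke price: p = 80; supply starts at p = 0.
CS = ½(80 − 50)(150) = 2250; PS = ½(50 − 0)(150) = 3750.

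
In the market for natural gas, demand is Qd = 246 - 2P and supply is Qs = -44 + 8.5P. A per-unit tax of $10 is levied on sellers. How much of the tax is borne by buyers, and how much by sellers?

Pre-tax equilibrium: P* = 580/21, Q* = 4006/21.
Tax on sellers shifts supply to Qs = -44 + 8.5(P − 10) = -129 + 8.5P.
246 - 2P = -129 + 8.5P gives buyer price Pb = 250/7; sellers receive Ps = 250/7 − 10 = 180/7.
New quantity: Q = 246 − 2(250/7) = 1222/7.
Buyer burden = 250/7 − 580/21 = 170/21; seller burden = 580/21 − 180/7 = 40/21.

Buyers bear 170/21, sellers bear 40/21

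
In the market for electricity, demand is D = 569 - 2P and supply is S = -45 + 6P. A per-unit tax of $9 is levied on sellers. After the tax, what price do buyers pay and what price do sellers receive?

Buyers pay $83.5, sellers receive $74.5

Pre-tax equilibrium: P* = 76.75, Q* = 415.5.
Tax on sellers shifts supply to S = -45 + 6(P − 9) = -99 + 6P.
569 - 2P = -99 + 6P gives buyer price Pb = 83.5; sellers receive Ps = 83.5 − 9 = 74.5.
New quantity: Q = 569 − 2(83.5) = 402.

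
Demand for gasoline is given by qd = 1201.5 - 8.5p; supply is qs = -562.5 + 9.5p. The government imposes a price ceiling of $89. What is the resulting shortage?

Equilibrium price would be p* = 98, so the ceiling at 89 binds.
At p = 89: qd = 1201.5 − 8.5(89) = 445, qs = -562.5 + 9.5(89) = 283.
Shortage = 445 − 283 = 162.

Shortage = 162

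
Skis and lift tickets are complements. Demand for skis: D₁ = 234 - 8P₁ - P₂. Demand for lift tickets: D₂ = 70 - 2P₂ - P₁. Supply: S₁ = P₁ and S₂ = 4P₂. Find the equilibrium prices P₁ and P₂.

Market 1: 234 - 8P₁ - P₂ = P₁ → 9P₁ + P₂ = 234.
Market 2: 6P₂ + P₁ = 70.
Eliminating P₂: 6×(1) − 1×(2) gives 53P₁ = 1334, so P₁ = 1334/53.
Back-substitute into (2): P₂ = (70 − 1×1334/53) / 6 = 396/53.

P₁ = 1334/53, P₂ = 396/53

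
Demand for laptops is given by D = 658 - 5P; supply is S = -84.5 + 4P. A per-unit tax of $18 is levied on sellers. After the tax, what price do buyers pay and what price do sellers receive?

Pre-tax equilibrium: P* = 82.5, Q* = 245.5.
Tax on sellers shifts supply to S = -84.5 + 4(P − 18) = -156.5 + 4P.
658 - 5P = -156.5 + 4P gives buyer price Pb = 90.5; sellers receive Ps = 90.5 − 18 = 72.5.
New quantity: Q = 658 − 5(90.5) = 205.5.

Buyers pay $90.5, sellers receive $72.5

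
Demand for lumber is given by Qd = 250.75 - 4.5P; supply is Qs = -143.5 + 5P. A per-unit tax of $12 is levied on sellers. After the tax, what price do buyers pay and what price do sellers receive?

Buyers pay 1817/38, sellers receive 1361/38

Pre-tax equilibrium: P* = 41.5, Q* = 64.
Tax on sellers shifts supply to Qs = -143.5 + 5(P − 12) = -203.5 + 5P.
250.75 - 4.5P = -203.5 + 5P gives buyer price Pb = 1817/38; sellers receive Ps = 1817/38 − 12 = 1361/38.
New quantity: Q = 250.75 − 4.5(1817/38) = 676/19.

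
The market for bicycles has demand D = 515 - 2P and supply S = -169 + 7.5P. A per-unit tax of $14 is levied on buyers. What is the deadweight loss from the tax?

Deadweight loss = 2940/19

Pre-tax equilibrium: P* = 72, Q* = 371.
Tax on buyers shifts demand to D = 515 − 2(P + 14) = 487 - 2P.
487 - 2P = -169 + 7.5P gives seller price Ps = 1312/19; buyers pay Pb = 1312/19 + 14 = 1578/19.
New quantity: Q = 515 − 2(1578/19) = 6629/19.
DWL = ½ × 14 × (371 − 6629/19) = 2940/19.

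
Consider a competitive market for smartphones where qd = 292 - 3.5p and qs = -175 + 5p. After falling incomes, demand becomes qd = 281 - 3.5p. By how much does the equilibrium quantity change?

Δq = -110/17

Original equilibrium: p* = 934/17, q* = 1695/17.
New equilibrium: 281 - 3.5p = -175 + 5p, so 456 = 8.5p and p' = 912/17; q' = 281 − 3.5(912/17) = 1585/17.
Change in quantity: 1585/17 − 1695/17 = -110/17.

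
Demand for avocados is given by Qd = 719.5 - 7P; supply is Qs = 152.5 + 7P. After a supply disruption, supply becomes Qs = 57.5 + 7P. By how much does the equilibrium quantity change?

ΔQ = -47.5

Original equilibrium: P* = 40.5, Q* = 436.
New equilibrium: 719.5 - 7P = 57.5 + 7P, so 662 = 14P and P' = 331/7; Q' = 719.5 − 7(331/7) = 388.5.
Change in quantity: 388.5 − 436 = -47.5.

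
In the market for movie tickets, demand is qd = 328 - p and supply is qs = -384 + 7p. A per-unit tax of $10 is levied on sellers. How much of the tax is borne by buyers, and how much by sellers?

Buyers bear $8.75, sellers bear $1.25

Pre-tax equilibrium: p* = 89, q* = 239.
Tax on sellers shifts supply to qs = -384 + 7(p − 10) = -454 + 7p.
328 - p = -454 + 7p gives buyer price pb = 97.75; sellers receive ps = 97.75 − 10 = 87.75.
New quantity: q = 328 − 1(97.75) = 230.25.
Buyer burden = 97.75 − 89 = 8.75; seller burden = 89 − 87.75 = 1.25.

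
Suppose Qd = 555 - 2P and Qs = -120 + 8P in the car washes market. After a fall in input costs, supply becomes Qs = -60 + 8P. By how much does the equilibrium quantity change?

Original equilibrium: P* = 67.5, Q* = 420.
New equilibrium: 555 - 2P = -60 + 8P, so 615 = 10P and P' = 61.5; Q' = 555 − 2(61.5) = 432.
Change in quantity: 432 − 420 = 12.

ΔQ = 12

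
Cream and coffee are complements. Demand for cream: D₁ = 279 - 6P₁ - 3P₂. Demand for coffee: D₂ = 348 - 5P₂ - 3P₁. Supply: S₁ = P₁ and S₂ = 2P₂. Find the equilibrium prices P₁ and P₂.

Market 1: 279 - 6P₁ - 3P₂ = P₁ → 7P₁ + 3P₂ = 279.
Market 2: 7P₂ + 3P₁ = 348.
Eliminating P₂: 7×(1) − 3×(2) gives 40P₁ = 909, so P₁ = 22.725.
Back-substitute into (2): P₂ = (348 − 3×22.725) / 7 = 39.975.

P₁ = 22.725, P₂ = 39.975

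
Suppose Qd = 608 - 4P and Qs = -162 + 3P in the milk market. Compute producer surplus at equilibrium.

Equilibrium: 608 - 4P = -162 + 3P gives P* = 110, Q* = 168.
Supply starts at P = 54 (where Qs = 0).
PS = ½(110 − 54)(168) = 4704.

Producer surplus = 4704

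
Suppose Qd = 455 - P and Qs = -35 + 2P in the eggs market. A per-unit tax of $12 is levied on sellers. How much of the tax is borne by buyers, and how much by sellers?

Buyers bear $8, sellers bear $4

Pre-tax equilibrium: P* = 490/3, Q* = 875/3.
Tax on sellers shifts supply to Qs = -35 + 2(P − 12) = -59 + 2P.
455 - P = -59 + 2P gives buyer price Pb = 514/3; sellers receive Ps = 514/3 − 12 = 478/3.
New quantity: Q = 455 − 1(514/3) = 851/3.
Buyer burden = 514/3 − 490/3 = 8; seller burden = 490/3 − 478/3 = 4.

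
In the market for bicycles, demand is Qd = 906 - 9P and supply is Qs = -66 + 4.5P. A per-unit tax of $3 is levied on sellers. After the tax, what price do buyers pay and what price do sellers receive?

Buyers pay $73, sellers receive $70

Pre-tax equilibrium: P* = 72, Q* = 258.
Tax on sellers shifts supply to Qs = -66 + 4.5(P − 3) = -79.5 + 4.5P.
906 - 9P = -79.5 + 4.5P gives buyer price Pb = 73; sellers receive Ps = 73 − 3 = 70.
New quantity: Q = 906 − 9(73) = 249.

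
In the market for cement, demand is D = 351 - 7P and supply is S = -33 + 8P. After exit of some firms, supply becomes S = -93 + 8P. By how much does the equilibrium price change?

ΔP = 4

Original equilibrium: P* = 25.6, Q* = 171.8.
New equilibrium: 351 - 7P = -93 + 8P, so 444 = 15P and P' = 29.6; Q' = 351 − 7(29.6) = 143.8.
Change in price: 29.6 − 25.6 = 4.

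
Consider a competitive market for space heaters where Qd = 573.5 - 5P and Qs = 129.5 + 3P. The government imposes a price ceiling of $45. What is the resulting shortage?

Equilibrium price would be P* = 55.5, so the ceiling at 45 binds.
At P = 45: Qd = 573.5 − 5(45) = 348.5, Qs = 129.5 + 3(45) = 264.5.
Shortage = 348.5 − 264.5 = 84.

Shortage = 84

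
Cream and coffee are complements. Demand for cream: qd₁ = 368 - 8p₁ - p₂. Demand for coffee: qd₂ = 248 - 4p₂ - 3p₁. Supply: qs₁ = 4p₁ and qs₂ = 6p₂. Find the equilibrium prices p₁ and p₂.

Market 1: 368 - 8p₁ - p₂ = 4p₁ → 12p₁ + p₂ = 368.
Market 2: 10p₂ + 3p₁ = 248.
Eliminating p₂: 10×(1) − 1×(2) gives 117p₁ = 3432, so p₁ = 88/3.
Back-substitute into (2): p₂ = (248 − 3×88/3) / 10 = 16.

p₁ = 88/3, p₂ = 16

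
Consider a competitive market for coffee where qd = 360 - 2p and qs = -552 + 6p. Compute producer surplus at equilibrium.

Producer surplus = 1452

Equilibrium: 360 - 2p = -552 + 6p gives p* = 114, q* = 132.
Supply starts at p = 92 (where qs = 0).
PS = ½(114 − 92)(132) = 1452.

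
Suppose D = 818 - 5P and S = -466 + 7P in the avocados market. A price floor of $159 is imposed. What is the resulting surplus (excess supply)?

Surplus = 624

Equilibrium price would be P* = 107, so the floor at 159 binds.
At P = 159: D = 23, S = 647.
Surplus = 647 − 23 = 624.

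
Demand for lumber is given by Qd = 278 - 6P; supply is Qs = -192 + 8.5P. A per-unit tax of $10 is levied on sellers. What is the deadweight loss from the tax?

Pre-tax equilibrium: P* = 940/29, Q* = 2422/29.
Tax on sellers shifts supply to Qs = -192 + 8.5(P − 10) = -277 + 8.5P.
278 - 6P = -277 + 8.5P gives buyer price Pb = 1110/29; sellers receive Ps = 1110/29 − 10 = 820/29.
New quantity: Q = 278 − 6(1110/29) = 1402/29.
DWL = ½ × 10 × (2422/29 − 1402/29) = 5100/29.

Deadweight loss = 5100/29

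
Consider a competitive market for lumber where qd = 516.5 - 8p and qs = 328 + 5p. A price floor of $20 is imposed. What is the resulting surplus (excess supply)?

Surplus = 71.5

Equilibrium price would be p* = 14.5, so the floor at 20 binds.
At p = 20: qd = 356.5, qs = 428.
Surplus = 428 − 356.5 = 71.5.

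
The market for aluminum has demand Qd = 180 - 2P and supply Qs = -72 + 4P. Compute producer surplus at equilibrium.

Producer surplus = 1152

Equilibrium: 180 - 2P = -72 + 4P gives P* = 42, Q* = 96.
Supply starts at P = 18 (where Qs = 0).
PS = ½(42 − 18)(96) = 1152.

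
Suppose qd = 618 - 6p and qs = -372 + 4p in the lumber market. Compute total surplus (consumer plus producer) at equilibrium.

Equilibrium: 618 - 6p = -372 + 4p gives p* = 99, q* = 24.
Demand choke price: p = 103; supply starts at p = 93.
CS = ½(103 − 99)(24) = 48; PS = ½(99 − 93)(24) = 72.

Total surplus = 120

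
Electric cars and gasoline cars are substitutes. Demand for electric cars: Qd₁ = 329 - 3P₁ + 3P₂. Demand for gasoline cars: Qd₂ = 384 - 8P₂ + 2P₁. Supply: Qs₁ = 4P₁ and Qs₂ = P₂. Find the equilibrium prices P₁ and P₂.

Market 1: 329 - 3P₁ + 3P₂ = 4P₁ → 7P₁ - 3P₂ = 329.
Market 2: 9P₂ - 2P₁ = 384.
Eliminating P₂: 9×(1) + 3×(2) gives 57P₁ = 4113, so P₁ = 1371/19.
Back-substitute into (2): P₂ = (384 + 2×1371/19) / 9 = 3346/57.

P₁ = 1371/19, P₂ = 3346/57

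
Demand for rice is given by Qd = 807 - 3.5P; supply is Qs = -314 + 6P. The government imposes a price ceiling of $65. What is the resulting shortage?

Shortage = 503.5

Equilibrium price would be P* = 118, so the ceiling at 65 binds.
At P = 65: Qd = 807 − 3.5(65) = 579.5, Qs = -314 + 6(65) = 76.
Shortage = 579.5 − 76 = 503.5.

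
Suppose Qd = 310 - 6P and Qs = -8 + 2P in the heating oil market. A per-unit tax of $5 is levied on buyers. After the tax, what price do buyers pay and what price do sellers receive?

Pre-tax equilibrium: P* = 39.75, Q* = 71.5.
Tax on buyers shifts demand to Qd = 310 − 6(P + 5) = 280 - 6P.
280 - 6P = -8 + 2P gives seller price Ps = 36; buyers pay Pb = 36 + 5 = 41.
New quantity: Q = 310 − 6(41) = 64.

Buyers pay $41, sellers receive $36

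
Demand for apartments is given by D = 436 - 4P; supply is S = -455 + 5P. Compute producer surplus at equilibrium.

Producer surplus = 160

Equilibrium: 436 - 4P = -455 + 5P gives P* = 99, Q* = 40.
Supply starts at P = 91 (where S = 0).
PS = ½(99 − 91)(40) = 160.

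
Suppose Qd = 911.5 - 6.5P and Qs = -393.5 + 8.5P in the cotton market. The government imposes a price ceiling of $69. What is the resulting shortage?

Equilibrium price would be P* = 87, so the ceiling at 69 binds.
At P = 69: Qd = 911.5 − 6.5(69) = 463, Qs = -393.5 + 8.5(69) = 193.
Shortage = 463 − 193 = 270.

Shortage = 270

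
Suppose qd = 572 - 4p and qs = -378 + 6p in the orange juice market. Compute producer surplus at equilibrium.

Equilibrium: 572 - 4p = -378 + 6p gives p* = 95, q* = 192.
Supply starts at p = 63 (where qs = 0).
PS = ½(95 − 63)(192) = 3072.

Producer surplus = 3072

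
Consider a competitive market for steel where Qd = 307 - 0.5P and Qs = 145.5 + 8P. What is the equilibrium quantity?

Q* = 297.5

Set Qd = Qs: 307 - 0.5P = 145.5 + 8P.
161.5 = 8.5P, so P* = 19.
Q* = 307 − 0.5(19) = 297.5.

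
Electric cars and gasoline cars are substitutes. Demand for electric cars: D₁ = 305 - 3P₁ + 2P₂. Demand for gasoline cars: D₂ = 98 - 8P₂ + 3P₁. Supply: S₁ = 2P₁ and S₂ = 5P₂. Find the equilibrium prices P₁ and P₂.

P₁ = 4161/59, P₂ = 1405/59

Market 1: 305 - 3P₁ + 2P₂ = 2P₁ → 5P₁ - 2P₂ = 305.
Market 2: 13P₂ - 3P₁ = 98.
Eliminating P₂: 13×(1) + 2×(2) gives 59P₁ = 4161, so P₁ = 4161/59.
Back-substitute into (2): P₂ = (98 + 3×4161/59) / 13 = 1405/59.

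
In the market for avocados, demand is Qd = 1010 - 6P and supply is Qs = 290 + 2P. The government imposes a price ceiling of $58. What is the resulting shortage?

Shortage = 256

Equilibrium price would be P* = 90, so the ceiling at 58 binds.
At P = 58: Qd = 1010 − 6(58) = 662, Qs = 290 + 2(58) = 406.
Shortage = 662 − 406 = 256.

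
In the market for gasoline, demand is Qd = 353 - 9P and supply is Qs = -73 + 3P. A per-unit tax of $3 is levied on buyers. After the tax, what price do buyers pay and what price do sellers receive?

Buyers pay $36.25, sellers receive $33.25

Pre-tax equilibrium: P* = 35.5, Q* = 33.5.
Tax on buyers shifts demand to Qd = 353 − 9(P + 3) = 326 - 9P.
326 - 9P = -73 + 3P gives seller price Ps = 33.25; buyers pay Pb = 33.25 + 3 = 36.25.
New quantity: Q = 353 − 9(36.25) = 26.75.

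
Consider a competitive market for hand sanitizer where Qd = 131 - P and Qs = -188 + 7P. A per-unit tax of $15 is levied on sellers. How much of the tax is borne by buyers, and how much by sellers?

Pre-tax equilibrium: P* = 39.875, Q* = 91.125.
Tax on sellers shifts supply to Qs = -188 + 7(P − 15) = -293 + 7P.
131 - P = -293 + 7P gives buyer price Pb = 53; sellers receive Ps = 53 − 15 = 38.
New quantity: Q = 131 − 1(53) = 78.
Buyer burden = 53 − 39.875 = 13.125; seller burden = 39.875 − 38 = 1.875.

Buyers bear $13.125, sellers bear $1.875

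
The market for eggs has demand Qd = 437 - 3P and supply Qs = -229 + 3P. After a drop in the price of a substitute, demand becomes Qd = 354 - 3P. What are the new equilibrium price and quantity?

P' = 583/6, Q' = 62.5

Original equilibrium: P* = 111, Q* = 104.
New equilibrium: 354 - 3P = -229 + 3P, so 583 = 6P and P' = 583/6; Q' = 354 − 3(583/6) = 62.5.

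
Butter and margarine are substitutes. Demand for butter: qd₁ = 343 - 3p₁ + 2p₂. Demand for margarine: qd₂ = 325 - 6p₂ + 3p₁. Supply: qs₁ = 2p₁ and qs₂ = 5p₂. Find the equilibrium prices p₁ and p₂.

p₁ = 4423/49, p₂ = 2654/49

Market 1: 343 - 3p₁ + 2p₂ = 2p₁ → 5p₁ - 2p₂ = 343.
Market 2: 11p₂ - 3p₁ = 325.
Eliminating p₂: 11×(1) + 2×(2) gives 49p₁ = 4423, so p₁ = 4423/49.
Back-substitute into (2): p₂ = (325 + 3×4423/49) / 11 = 2654/49.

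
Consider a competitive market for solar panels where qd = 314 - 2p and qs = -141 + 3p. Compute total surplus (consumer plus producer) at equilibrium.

Equilibrium: 314 - 2p = -141 + 3p gives p* = 91, q* = 132.
Demand choke price: p = 157; supply starts at p = 47.
CS = ½(157 − 91)(132) = 4356; PS = ½(91 − 47)(132) = 2904.

Total surplus = 7260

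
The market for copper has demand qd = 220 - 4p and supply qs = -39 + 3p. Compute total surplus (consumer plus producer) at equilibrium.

Equilibrium: 220 - 4p = -39 + 3p gives p* = 37, q* = 72.
Demand choke price: p = 55; supply starts at p = 13.
CS = ½(55 − 37)(72) = 648; PS = ½(37 − 13)(72) = 864.

Total surplus = 1512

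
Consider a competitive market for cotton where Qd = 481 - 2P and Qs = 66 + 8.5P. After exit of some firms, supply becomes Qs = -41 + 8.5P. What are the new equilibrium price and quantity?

P' = 348/7, Q' = 2671/7

Original equilibrium: P* = 830/21, Q* = 8441/21.
New equilibrium: 481 - 2P = -41 + 8.5P, so 522 = 10.5P and P' = 348/7; Q' = 481 − 2(348/7) = 2671/7.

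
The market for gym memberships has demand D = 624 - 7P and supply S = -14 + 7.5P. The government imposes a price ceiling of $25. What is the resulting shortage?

Equilibrium price would be P* = 44, so the ceiling at 25 binds.
At P = 25: D = 624 − 7(25) = 449, S = -14 + 7.5(25) = 173.5.
Shortage = 449 − 173.5 = 275.5.

Shortage = 275.5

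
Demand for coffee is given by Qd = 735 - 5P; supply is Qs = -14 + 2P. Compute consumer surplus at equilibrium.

Consumer surplus = 4000

Equilibrium: 735 - 5P = -14 + 2P gives P* = 107, Q* = 200.
Demand choke price (Qd = 0): P = 147.
CS = ½(147 − 107)(200) = 4000.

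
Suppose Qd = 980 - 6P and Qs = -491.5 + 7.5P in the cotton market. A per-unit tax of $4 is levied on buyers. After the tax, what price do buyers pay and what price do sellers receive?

Pre-tax equilibrium: P* = 109, Q* = 326.
Tax on buyers shifts demand to Qd = 980 − 6(P + 4) = 956 - 6P.
956 - 6P = -491.5 + 7.5P gives seller price Ps = 965/9; buyers pay Pb = 965/9 + 4 = 1001/9.
New quantity: Q = 980 − 6(1001/9) = 938/3.

Buyers pay 1001/9, sellers receive 965/9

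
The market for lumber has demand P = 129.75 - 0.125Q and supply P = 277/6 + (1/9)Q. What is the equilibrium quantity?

Q* = 354

Set the two price expressions equal: 129.75 - 0.125Q = 277/6 + (1/9)Q.
1003/12 = (17/72)Q, so Q* = 354.
P* = 129.75 − (0.125)(354) = 85.5.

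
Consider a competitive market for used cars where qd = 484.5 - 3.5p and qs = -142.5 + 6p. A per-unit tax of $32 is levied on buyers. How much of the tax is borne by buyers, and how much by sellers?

Buyers bear 384/19, sellers bear 224/19

Pre-tax equilibrium: p* = 66, q* = 253.5.
Tax on buyers shifts demand to qd = 484.5 − 3.5(p + 32) = 372.5 - 3.5p.
372.5 - 3.5p = -142.5 + 6p gives seller price ps = 1030/19; buyers pay pb = 1030/19 + 32 = 1638/19.
New quantity: q = 484.5 − 3.5(1638/19) = 6945/38.
Buyer burden = 1638/19 − 66 = 384/19; seller burden = 66 − 1030/19 = 224/19.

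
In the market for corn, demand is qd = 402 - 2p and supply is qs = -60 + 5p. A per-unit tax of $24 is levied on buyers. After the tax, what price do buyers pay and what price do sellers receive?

Buyers pay 582/7, sellers receive 414/7

Pre-tax equilibrium: p* = 66, q* = 270.
Tax on buyers shifts demand to qd = 402 − 2(p + 24) = 354 - 2p.
354 - 2p = -60 + 5p gives seller price ps = 414/7; buyers pay pb = 414/7 + 24 = 582/7.
New quantity: q = 402 − 2(582/7) = 1650/7.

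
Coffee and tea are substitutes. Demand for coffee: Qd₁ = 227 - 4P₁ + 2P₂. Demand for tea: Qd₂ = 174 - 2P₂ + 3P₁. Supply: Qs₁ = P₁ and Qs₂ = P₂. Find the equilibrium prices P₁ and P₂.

P₁ = 343/3, P₂ = 517/3

Market 1: 227 - 4P₁ + 2P₂ = P₁ → 5P₁ - 2P₂ = 227.
Market 2: 3P₂ - 3P₁ = 174.
Eliminating P₂: 3×(1) + 2×(2) gives 9P₁ = 1029, so P₁ = 343/3.
Back-substitute into (2): P₂ = (174 + 3×343/3) / 3 = 517/3.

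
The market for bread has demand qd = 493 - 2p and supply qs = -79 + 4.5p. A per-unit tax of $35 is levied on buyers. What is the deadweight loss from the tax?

Deadweight loss = 11025/13

Pre-tax equilibrium: p* = 88, q* = 317.
Tax on buyers shifts demand to qd = 493 − 2(p + 35) = 423 - 2p.
423 - 2p = -79 + 4.5p gives seller price ps = 1004/13; buyers pay pb = 1004/13 + 35 = 1459/13.
New quantity: q = 493 − 2(1459/13) = 3491/13.
DWL = ½ × 35 × (317 − 3491/13) = 11025/13.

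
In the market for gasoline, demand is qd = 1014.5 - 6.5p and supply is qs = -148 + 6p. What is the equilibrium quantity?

q* = 410

Set qd = qs: 1014.5 - 6.5p = -148 + 6p.
1162.5 = 12.5p, so p* = 93.
q* = 1014.5 − 6.5(93) = 410.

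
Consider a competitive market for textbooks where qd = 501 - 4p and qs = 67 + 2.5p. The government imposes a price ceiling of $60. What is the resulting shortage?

Equilibrium price would be p* = 868/13, so the ceiling at 60 binds.
At p = 60: qd = 501 − 4(60) = 261, qs = 67 + 2.5(60) = 217.
Shortage = 261 − 217 = 44.

Shortage = 44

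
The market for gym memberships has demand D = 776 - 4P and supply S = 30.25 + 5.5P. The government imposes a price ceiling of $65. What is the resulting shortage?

Shortage = 128.25

Equilibrium price would be P* = 78.5, so the ceiling at 65 binds.
At P = 65: D = 776 − 4(65) = 516, S = 30.25 + 5.5(65) = 387.75.
Shortage = 516 − 387.75 = 128.25.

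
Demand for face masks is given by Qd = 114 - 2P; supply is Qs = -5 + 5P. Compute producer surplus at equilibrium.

Producer surplus = 640

Equilibrium: 114 - 2P = -5 + 5P gives P* = 17, Q* = 80.
Supply starts at P = 1 (where Qs = 0).
PS = ½(17 − 1)(80) = 640.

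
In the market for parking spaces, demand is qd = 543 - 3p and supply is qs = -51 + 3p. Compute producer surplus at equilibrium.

Producer surplus = 10086

Equilibrium: 543 - 3p = -51 + 3p gives p* = 99, q* = 246.
Supply starts at p = 17 (where qs = 0).
PS = ½(99 − 17)(246) = 10086.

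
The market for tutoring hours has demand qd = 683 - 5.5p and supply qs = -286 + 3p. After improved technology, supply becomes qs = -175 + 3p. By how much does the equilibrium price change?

Δp = -222/17

Original equilibrium: p* = 114, q* = 56.
New equilibrium: 683 - 5.5p = -175 + 3p, so 858 = 8.5p and p' = 1716/17; q' = 683 − 5.5(1716/17) = 2173/17.
Change in price: 1716/17 − 114 = -222/17.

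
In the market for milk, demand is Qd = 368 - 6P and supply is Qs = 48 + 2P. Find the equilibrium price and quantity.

P* = 40, Q* = 128

Set Qd = Qs: 368 - 6P = 48 + 2P.
320 = 8P, so P* = 40.
Q* = 368 − 6(40) = 128.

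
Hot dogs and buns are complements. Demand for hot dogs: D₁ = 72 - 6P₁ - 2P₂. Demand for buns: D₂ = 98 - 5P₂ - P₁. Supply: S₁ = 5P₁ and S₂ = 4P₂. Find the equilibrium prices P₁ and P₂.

P₁ = 452/97, P₂ = 1006/97

Market 1: 72 - 6P₁ - 2P₂ = 5P₁ → 11P₁ + 2P₂ = 72.
Market 2: 9P₂ + P₁ = 98.
Eliminating P₂: 9×(1) − 2×(2) gives 97P₁ = 452, so P₁ = 452/97.
Back-substitute into (2): P₂ = (98 − 1×452/97) / 9 = 1006/97.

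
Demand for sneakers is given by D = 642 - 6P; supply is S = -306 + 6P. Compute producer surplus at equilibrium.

Equilibrium: 642 - 6P = -306 + 6P gives P* = 79, Q* = 168.
Supply starts at P = 51 (where S = 0).
PS = ½(79 − 51)(168) = 2352.

Producer surplus = 2352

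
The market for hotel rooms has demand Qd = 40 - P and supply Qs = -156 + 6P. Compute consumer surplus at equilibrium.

Equilibrium: 40 - P = -156 + 6P gives P* = 28, Q* = 12.
Demand choke price (Qd = 0): P = 40.
CS = ½(40 − 28)(12) = 72.

Consumer surplus = 72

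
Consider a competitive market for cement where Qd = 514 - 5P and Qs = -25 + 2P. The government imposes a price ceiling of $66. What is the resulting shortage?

Equilibrium price would be P* = 77, so the ceiling at 66 binds.
At P = 66: Qd = 514 − 5(66) = 184, Qs = -25 + 2(66) = 107.
Shortage = 184 − 107 = 77.

Shortage = 77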